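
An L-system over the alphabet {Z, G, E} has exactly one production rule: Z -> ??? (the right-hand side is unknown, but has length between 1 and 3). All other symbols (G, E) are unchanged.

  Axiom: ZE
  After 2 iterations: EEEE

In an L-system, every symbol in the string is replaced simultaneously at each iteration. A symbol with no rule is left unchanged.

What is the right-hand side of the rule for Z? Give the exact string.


Trying Z -> EEE:
  Step 0: ZE
  Step 1: EEEE
  Step 2: EEEE
Matches the given result.

Answer: EEE


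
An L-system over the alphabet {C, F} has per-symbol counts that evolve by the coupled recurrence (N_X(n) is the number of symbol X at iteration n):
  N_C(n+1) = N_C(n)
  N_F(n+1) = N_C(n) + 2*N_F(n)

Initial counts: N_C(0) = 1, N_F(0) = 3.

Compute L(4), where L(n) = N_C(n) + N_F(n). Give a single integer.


Answer: 64

Derivation:
Step 0: N_C=1, N_F=3, L=4
Step 1: N_C=1, N_F=7, L=8
Step 2: N_C=1, N_F=15, L=16
Step 3: N_C=1, N_F=31, L=32
Step 4: N_C=1, N_F=63, L=64


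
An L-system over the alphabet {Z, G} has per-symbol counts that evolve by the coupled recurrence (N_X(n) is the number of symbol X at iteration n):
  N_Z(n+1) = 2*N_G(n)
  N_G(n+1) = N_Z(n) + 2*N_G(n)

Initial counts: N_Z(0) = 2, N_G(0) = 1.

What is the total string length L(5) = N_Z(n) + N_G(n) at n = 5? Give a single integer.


Step 0: N_Z=2, N_G=1, L=3
Step 1: N_Z=2, N_G=4, L=6
Step 2: N_Z=8, N_G=10, L=18
Step 3: N_Z=20, N_G=28, L=48
Step 4: N_Z=56, N_G=76, L=132
Step 5: N_Z=152, N_G=208, L=360

Answer: 360


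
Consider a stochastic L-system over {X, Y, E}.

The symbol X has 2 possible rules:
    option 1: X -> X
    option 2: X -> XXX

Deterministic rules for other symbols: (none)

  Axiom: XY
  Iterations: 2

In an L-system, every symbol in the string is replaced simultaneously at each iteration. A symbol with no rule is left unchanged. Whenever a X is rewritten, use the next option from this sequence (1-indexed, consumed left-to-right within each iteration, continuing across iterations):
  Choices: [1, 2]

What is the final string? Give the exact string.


Step 0: XY
Step 1: XY  (used choices [1])
Step 2: XXXY  (used choices [2])

Answer: XXXY


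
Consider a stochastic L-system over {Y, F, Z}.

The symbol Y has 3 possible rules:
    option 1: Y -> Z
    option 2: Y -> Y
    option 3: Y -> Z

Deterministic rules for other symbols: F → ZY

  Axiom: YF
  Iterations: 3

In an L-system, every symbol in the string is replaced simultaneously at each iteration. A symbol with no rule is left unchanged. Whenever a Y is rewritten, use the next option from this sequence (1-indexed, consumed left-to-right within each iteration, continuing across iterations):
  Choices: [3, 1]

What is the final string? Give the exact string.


Step 0: YF
Step 1: ZZY  (used choices [3])
Step 2: ZZZ  (used choices [1])
Step 3: ZZZ  (used choices [])

Answer: ZZZ


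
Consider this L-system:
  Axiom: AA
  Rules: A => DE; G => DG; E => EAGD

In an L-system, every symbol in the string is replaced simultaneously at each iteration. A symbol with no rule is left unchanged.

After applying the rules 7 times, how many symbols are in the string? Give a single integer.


Step 0: length = 2
Step 1: length = 4
Step 2: length = 10
Step 3: length = 20
Step 4: length = 38
Step 5: length = 68
Step 6: length = 118
Step 7: length = 200

Answer: 200


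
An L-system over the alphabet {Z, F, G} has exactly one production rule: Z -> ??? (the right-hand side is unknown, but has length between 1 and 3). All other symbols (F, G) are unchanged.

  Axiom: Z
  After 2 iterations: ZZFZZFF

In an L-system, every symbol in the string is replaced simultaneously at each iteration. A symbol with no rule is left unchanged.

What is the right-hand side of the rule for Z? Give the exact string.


Answer: ZZF

Derivation:
Trying Z -> ZZF:
  Step 0: Z
  Step 1: ZZF
  Step 2: ZZFZZFF
Matches the given result.


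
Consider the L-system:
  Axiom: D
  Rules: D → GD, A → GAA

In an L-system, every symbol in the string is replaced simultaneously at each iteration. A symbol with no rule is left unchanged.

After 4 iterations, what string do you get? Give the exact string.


Step 0: D
Step 1: GD
Step 2: GGD
Step 3: GGGD
Step 4: GGGGD

Answer: GGGGD


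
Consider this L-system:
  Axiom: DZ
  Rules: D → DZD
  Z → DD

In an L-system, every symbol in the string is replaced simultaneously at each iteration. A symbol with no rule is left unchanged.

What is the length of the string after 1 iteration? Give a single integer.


Step 0: length = 2
Step 1: length = 5

Answer: 5


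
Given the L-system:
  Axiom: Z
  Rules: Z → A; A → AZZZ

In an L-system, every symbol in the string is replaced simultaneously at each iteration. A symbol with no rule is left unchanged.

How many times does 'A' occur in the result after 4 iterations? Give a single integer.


Answer: 7

Derivation:
Step 0: Z  (0 'A')
Step 1: A  (1 'A')
Step 2: AZZZ  (1 'A')
Step 3: AZZZAAA  (4 'A')
Step 4: AZZZAAAAZZZAZZZAZZZ  (7 'A')


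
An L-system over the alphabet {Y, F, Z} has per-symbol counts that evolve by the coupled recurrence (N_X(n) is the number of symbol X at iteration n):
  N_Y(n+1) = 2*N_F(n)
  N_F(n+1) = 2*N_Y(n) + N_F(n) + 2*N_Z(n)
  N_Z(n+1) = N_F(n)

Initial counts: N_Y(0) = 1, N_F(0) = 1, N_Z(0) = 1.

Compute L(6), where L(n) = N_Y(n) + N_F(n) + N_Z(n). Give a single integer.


Step 0: N_Y=1, N_F=1, N_Z=1, L=3
Step 1: N_Y=2, N_F=5, N_Z=1, L=8
Step 2: N_Y=10, N_F=11, N_Z=5, L=26
Step 3: N_Y=22, N_F=41, N_Z=11, L=74
Step 4: N_Y=82, N_F=107, N_Z=41, L=230
Step 5: N_Y=214, N_F=353, N_Z=107, L=674
Step 6: N_Y=706, N_F=995, N_Z=353, L=2054

Answer: 2054


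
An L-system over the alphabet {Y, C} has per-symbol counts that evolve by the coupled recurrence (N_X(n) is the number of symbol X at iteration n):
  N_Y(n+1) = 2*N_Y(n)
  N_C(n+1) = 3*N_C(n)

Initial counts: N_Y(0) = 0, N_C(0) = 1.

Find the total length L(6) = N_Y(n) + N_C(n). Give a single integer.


Answer: 729

Derivation:
Step 0: N_Y=0, N_C=1, L=1
Step 1: N_Y=0, N_C=3, L=3
Step 2: N_Y=0, N_C=9, L=9
Step 3: N_Y=0, N_C=27, L=27
Step 4: N_Y=0, N_C=81, L=81
Step 5: N_Y=0, N_C=243, L=243
Step 6: N_Y=0, N_C=729, L=729


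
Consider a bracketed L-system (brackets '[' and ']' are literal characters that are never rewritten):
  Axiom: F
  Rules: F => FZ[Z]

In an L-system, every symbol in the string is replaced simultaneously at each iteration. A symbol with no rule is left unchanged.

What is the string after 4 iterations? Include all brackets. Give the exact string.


Step 0: F
Step 1: FZ[Z]
Step 2: FZ[Z]Z[Z]
Step 3: FZ[Z]Z[Z]Z[Z]
Step 4: FZ[Z]Z[Z]Z[Z]Z[Z]

Answer: FZ[Z]Z[Z]Z[Z]Z[Z]


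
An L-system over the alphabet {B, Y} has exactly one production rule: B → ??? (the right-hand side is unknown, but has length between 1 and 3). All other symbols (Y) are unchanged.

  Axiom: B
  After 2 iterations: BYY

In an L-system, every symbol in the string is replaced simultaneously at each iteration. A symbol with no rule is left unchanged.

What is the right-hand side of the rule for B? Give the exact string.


Trying B → BY:
  Step 0: B
  Step 1: BY
  Step 2: BYY
Matches the given result.

Answer: BY


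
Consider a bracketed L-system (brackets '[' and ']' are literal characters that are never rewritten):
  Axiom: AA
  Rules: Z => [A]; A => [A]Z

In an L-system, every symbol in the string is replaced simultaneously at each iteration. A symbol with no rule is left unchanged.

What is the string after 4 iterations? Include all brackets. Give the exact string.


Step 0: AA
Step 1: [A]Z[A]Z
Step 2: [[A]Z][A][[A]Z][A]
Step 3: [[[A]Z][A]][[A]Z][[[A]Z][A]][[A]Z]
Step 4: [[[[A]Z][A]][[A]Z]][[[A]Z][A]][[[[A]Z][A]][[A]Z]][[[A]Z][A]]

Answer: [[[[A]Z][A]][[A]Z]][[[A]Z][A]][[[[A]Z][A]][[A]Z]][[[A]Z][A]]


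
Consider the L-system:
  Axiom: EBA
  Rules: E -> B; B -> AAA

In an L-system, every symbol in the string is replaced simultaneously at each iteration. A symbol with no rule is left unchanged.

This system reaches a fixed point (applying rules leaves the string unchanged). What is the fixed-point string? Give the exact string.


Answer: AAAAAAA

Derivation:
Step 0: EBA
Step 1: BAAAA
Step 2: AAAAAAA
Step 3: AAAAAAA  (unchanged — fixed point at step 2)


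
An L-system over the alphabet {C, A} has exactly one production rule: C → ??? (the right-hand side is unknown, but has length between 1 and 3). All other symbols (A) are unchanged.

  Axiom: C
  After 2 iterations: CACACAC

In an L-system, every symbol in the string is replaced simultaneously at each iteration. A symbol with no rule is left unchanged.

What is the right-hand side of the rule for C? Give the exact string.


Answer: CAC

Derivation:
Trying C → CAC:
  Step 0: C
  Step 1: CAC
  Step 2: CACACAC
Matches the given result.


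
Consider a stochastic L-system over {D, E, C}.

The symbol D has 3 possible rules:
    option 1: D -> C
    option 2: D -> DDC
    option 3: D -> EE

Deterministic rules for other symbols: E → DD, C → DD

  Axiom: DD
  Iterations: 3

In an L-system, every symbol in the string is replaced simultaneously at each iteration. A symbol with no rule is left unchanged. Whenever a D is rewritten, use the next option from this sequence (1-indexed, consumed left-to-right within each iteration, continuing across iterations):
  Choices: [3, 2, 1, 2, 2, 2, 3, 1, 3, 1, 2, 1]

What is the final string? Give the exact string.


Answer: DDCDDCEECDDEECDDDDCC

Derivation:
Step 0: DD
Step 1: EEDDC  (used choices [3, 2])
Step 2: DDDDCDDCDD  (used choices [1, 2])
Step 3: DDCDDCEECDDEECDDDDCC  (used choices [2, 2, 3, 1, 3, 1, 2, 1])


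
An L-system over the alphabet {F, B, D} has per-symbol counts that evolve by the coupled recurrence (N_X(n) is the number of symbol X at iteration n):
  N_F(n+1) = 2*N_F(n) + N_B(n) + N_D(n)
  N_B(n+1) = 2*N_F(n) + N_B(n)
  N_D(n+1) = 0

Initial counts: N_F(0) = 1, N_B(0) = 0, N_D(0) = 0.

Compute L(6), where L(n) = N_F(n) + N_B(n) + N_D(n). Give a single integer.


Step 0: N_F=1, N_B=0, N_D=0, L=1
Step 1: N_F=2, N_B=2, N_D=0, L=4
Step 2: N_F=6, N_B=6, N_D=0, L=12
Step 3: N_F=18, N_B=18, N_D=0, L=36
Step 4: N_F=54, N_B=54, N_D=0, L=108
Step 5: N_F=162, N_B=162, N_D=0, L=324
Step 6: N_F=486, N_B=486, N_D=0, L=972

Answer: 972


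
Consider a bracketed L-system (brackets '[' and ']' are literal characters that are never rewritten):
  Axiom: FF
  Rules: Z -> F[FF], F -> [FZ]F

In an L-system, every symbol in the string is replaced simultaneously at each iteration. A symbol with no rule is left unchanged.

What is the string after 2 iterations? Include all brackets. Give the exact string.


Answer: [[FZ]FF[FF]][FZ]F[[FZ]FF[FF]][FZ]F

Derivation:
Step 0: FF
Step 1: [FZ]F[FZ]F
Step 2: [[FZ]FF[FF]][FZ]F[[FZ]FF[FF]][FZ]F


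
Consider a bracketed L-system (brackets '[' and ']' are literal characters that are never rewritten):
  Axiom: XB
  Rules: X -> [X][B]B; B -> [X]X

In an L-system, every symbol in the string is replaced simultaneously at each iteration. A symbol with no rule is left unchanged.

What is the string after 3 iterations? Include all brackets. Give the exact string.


Answer: [[[X][B]B][[X]X][X]X][[[X][B]B][X][B]B][[X][B]B][X][B]B[[[X][B]B][[X]X][X]X][[X][B]B][[X]X][X]X

Derivation:
Step 0: XB
Step 1: [X][B]B[X]X
Step 2: [[X][B]B][[X]X][X]X[[X][B]B][X][B]B
Step 3: [[[X][B]B][[X]X][X]X][[[X][B]B][X][B]B][[X][B]B][X][B]B[[[X][B]B][[X]X][X]X][[X][B]B][[X]X][X]X


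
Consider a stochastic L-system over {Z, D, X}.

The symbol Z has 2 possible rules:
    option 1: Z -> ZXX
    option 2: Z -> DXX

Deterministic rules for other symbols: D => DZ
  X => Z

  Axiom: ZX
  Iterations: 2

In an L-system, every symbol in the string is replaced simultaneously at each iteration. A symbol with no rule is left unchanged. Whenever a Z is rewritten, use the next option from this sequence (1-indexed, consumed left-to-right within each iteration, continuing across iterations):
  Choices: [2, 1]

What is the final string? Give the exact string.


Step 0: ZX
Step 1: DXXZ  (used choices [2])
Step 2: DZZZZXX  (used choices [1])

Answer: DZZZZXX


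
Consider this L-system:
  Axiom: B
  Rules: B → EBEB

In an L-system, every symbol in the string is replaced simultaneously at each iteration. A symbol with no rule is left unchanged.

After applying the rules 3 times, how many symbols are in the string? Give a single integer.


Answer: 22

Derivation:
Step 0: length = 1
Step 1: length = 4
Step 2: length = 10
Step 3: length = 22


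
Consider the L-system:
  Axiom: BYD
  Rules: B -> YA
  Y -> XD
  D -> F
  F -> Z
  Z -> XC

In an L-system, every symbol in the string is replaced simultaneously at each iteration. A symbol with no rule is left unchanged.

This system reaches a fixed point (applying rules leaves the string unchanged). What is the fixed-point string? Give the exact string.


Answer: XXCAXXCXC

Derivation:
Step 0: BYD
Step 1: YAXDF
Step 2: XDAXFZ
Step 3: XFAXZXC
Step 4: XZAXXCXC
Step 5: XXCAXXCXC
Step 6: XXCAXXCXC  (unchanged — fixed point at step 5)


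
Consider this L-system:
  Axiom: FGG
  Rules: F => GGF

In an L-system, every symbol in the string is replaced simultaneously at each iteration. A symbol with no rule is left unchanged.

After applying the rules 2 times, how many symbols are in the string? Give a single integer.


Answer: 7

Derivation:
Step 0: length = 3
Step 1: length = 5
Step 2: length = 7


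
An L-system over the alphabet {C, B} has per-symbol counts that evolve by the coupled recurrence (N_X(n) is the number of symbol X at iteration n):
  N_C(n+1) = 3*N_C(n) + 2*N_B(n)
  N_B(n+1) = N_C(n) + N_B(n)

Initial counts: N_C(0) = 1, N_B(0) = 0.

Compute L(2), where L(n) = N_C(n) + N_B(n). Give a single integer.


Step 0: N_C=1, N_B=0, L=1
Step 1: N_C=3, N_B=1, L=4
Step 2: N_C=11, N_B=4, L=15

Answer: 15


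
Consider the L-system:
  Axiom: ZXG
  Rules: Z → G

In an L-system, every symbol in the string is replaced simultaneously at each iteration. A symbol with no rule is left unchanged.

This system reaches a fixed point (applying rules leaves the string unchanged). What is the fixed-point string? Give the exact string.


Answer: GXG

Derivation:
Step 0: ZXG
Step 1: GXG
Step 2: GXG  (unchanged — fixed point at step 1)


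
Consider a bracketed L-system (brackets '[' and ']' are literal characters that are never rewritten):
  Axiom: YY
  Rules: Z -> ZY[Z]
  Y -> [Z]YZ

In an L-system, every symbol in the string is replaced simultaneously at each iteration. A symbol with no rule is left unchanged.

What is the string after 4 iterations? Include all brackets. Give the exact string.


Answer: [ZY[Z][Z]YZ[ZY[Z]][ZY[Z]][Z]YZZY[Z][ZY[Z][Z]YZ[ZY[Z]]]][ZY[Z][Z]YZ[ZY[Z]]][ZY[Z]][Z]YZZY[Z]ZY[Z][Z]YZ[ZY[Z]]ZY[Z][Z]YZ[ZY[Z]][ZY[Z]][Z]YZZY[Z][ZY[Z][Z]YZ[ZY[Z]]][ZY[Z][Z]YZ[ZY[Z]][ZY[Z]][Z]YZZY[Z][ZY[Z][Z]YZ[ZY[Z]]]][ZY[Z][Z]YZ[ZY[Z]]][ZY[Z]][Z]YZZY[Z]ZY[Z][Z]YZ[ZY[Z]]ZY[Z][Z]YZ[ZY[Z]][ZY[Z]][Z]YZZY[Z][ZY[Z][Z]YZ[ZY[Z]]]

Derivation:
Step 0: YY
Step 1: [Z]YZ[Z]YZ
Step 2: [ZY[Z]][Z]YZZY[Z][ZY[Z]][Z]YZZY[Z]
Step 3: [ZY[Z][Z]YZ[ZY[Z]]][ZY[Z]][Z]YZZY[Z]ZY[Z][Z]YZ[ZY[Z]][ZY[Z][Z]YZ[ZY[Z]]][ZY[Z]][Z]YZZY[Z]ZY[Z][Z]YZ[ZY[Z]]
Step 4: [ZY[Z][Z]YZ[ZY[Z]][ZY[Z]][Z]YZZY[Z][ZY[Z][Z]YZ[ZY[Z]]]][ZY[Z][Z]YZ[ZY[Z]]][ZY[Z]][Z]YZZY[Z]ZY[Z][Z]YZ[ZY[Z]]ZY[Z][Z]YZ[ZY[Z]][ZY[Z]][Z]YZZY[Z][ZY[Z][Z]YZ[ZY[Z]]][ZY[Z][Z]YZ[ZY[Z]][ZY[Z]][Z]YZZY[Z][ZY[Z][Z]YZ[ZY[Z]]]][ZY[Z][Z]YZ[ZY[Z]]][ZY[Z]][Z]YZZY[Z]ZY[Z][Z]YZ[ZY[Z]]ZY[Z][Z]YZ[ZY[Z]][ZY[Z]][Z]YZZY[Z][ZY[Z][Z]YZ[ZY[Z]]]


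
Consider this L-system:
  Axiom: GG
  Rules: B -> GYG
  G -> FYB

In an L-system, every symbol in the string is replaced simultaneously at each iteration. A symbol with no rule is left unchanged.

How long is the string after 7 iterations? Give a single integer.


Step 0: length = 2
Step 1: length = 6
Step 2: length = 10
Step 3: length = 18
Step 4: length = 26
Step 5: length = 42
Step 6: length = 58
Step 7: length = 90

Answer: 90


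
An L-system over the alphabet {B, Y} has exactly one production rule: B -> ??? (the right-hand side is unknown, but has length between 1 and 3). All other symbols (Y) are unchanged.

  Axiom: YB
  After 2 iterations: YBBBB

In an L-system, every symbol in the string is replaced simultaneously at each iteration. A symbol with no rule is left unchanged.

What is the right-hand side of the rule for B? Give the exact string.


Trying B -> BB:
  Step 0: YB
  Step 1: YBB
  Step 2: YBBBB
Matches the given result.

Answer: BB


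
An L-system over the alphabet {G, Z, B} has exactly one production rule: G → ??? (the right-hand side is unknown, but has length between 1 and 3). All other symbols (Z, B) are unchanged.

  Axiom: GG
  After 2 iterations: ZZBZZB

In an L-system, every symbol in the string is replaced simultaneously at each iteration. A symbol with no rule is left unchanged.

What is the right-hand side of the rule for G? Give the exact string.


Trying G → ZZB:
  Step 0: GG
  Step 1: ZZBZZB
  Step 2: ZZBZZB
Matches the given result.

Answer: ZZB


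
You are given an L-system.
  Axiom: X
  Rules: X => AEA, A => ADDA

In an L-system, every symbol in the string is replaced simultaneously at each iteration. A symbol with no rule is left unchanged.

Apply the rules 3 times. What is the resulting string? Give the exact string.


Step 0: X
Step 1: AEA
Step 2: ADDAEADDA
Step 3: ADDADDADDAEADDADDADDA

Answer: ADDADDADDAEADDADDADDA


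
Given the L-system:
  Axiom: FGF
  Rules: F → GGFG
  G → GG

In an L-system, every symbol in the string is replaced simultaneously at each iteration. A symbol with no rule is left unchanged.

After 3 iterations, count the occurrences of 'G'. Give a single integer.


Step 0: FGF  (1 'G')
Step 1: GGFGGGGGFG  (8 'G')
Step 2: GGGGGGFGGGGGGGGGGGGGFGGG  (22 'G')
Step 3: GGGGGGGGGGGGGGFGGGGGGGGGGGGGGGGGGGGGGGGGGGGGFGGGGGGG  (50 'G')

Answer: 50


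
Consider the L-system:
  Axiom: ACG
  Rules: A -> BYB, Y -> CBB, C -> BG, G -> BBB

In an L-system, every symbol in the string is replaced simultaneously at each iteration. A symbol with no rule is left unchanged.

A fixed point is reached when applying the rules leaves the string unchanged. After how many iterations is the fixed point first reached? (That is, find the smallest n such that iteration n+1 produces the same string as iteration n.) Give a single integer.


Step 0: ACG
Step 1: BYBBGBBB
Step 2: BCBBBBBBBBBB
Step 3: BBGBBBBBBBBBB
Step 4: BBBBBBBBBBBBBBB
Step 5: BBBBBBBBBBBBBBB  (unchanged — fixed point at step 4)

Answer: 4


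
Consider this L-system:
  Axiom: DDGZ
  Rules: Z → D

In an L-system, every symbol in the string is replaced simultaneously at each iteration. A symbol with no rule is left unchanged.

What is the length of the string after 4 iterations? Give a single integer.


Answer: 4

Derivation:
Step 0: length = 4
Step 1: length = 4
Step 2: length = 4
Step 3: length = 4
Step 4: length = 4


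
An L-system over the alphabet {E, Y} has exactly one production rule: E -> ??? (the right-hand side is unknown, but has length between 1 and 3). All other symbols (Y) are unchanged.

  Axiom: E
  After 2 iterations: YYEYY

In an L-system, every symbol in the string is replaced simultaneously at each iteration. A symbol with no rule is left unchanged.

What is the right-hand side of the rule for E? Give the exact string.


Trying E -> YEY:
  Step 0: E
  Step 1: YEY
  Step 2: YYEYY
Matches the given result.

Answer: YEY


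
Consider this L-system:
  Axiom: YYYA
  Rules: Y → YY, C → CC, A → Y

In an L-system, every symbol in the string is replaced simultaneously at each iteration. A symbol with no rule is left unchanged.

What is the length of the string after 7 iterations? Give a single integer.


Step 0: length = 4
Step 1: length = 7
Step 2: length = 14
Step 3: length = 28
Step 4: length = 56
Step 5: length = 112
Step 6: length = 224
Step 7: length = 448

Answer: 448


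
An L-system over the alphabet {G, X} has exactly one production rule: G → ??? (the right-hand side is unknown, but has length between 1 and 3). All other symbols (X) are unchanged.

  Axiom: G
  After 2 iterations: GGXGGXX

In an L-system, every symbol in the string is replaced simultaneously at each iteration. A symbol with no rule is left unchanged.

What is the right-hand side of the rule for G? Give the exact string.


Trying G → GGX:
  Step 0: G
  Step 1: GGX
  Step 2: GGXGGXX
Matches the given result.

Answer: GGX


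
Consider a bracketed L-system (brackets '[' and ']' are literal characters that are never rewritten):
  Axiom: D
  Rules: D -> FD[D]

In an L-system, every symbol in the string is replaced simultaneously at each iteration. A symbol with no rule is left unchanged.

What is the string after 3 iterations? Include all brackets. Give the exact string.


Answer: FFFD[D][FD[D]][FFD[D][FD[D]]]

Derivation:
Step 0: D
Step 1: FD[D]
Step 2: FFD[D][FD[D]]
Step 3: FFFD[D][FD[D]][FFD[D][FD[D]]]


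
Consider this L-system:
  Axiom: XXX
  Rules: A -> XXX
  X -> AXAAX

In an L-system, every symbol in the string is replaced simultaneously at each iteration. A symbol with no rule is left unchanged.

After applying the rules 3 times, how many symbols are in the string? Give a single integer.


Step 0: length = 3
Step 1: length = 15
Step 2: length = 57
Step 3: length = 249

Answer: 249


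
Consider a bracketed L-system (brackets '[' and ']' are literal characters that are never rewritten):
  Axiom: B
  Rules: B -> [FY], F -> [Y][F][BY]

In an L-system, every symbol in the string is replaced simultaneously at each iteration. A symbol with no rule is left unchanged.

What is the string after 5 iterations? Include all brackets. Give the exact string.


Answer: [[Y][[Y][[Y][[Y][F][BY]][[FY]Y]][[[Y][F][BY]Y]Y]][[[Y][[Y][F][BY]][[FY]Y]Y]Y]Y]

Derivation:
Step 0: B
Step 1: [FY]
Step 2: [[Y][F][BY]Y]
Step 3: [[Y][[Y][F][BY]][[FY]Y]Y]
Step 4: [[Y][[Y][[Y][F][BY]][[FY]Y]][[[Y][F][BY]Y]Y]Y]
Step 5: [[Y][[Y][[Y][[Y][F][BY]][[FY]Y]][[[Y][F][BY]Y]Y]][[[Y][[Y][F][BY]][[FY]Y]Y]Y]Y]


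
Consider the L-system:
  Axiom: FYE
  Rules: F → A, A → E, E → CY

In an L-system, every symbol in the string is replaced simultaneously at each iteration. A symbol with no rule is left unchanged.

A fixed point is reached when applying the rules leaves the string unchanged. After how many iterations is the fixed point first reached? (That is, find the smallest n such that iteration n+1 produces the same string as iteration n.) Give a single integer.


Step 0: FYE
Step 1: AYCY
Step 2: EYCY
Step 3: CYYCY
Step 4: CYYCY  (unchanged — fixed point at step 3)

Answer: 3


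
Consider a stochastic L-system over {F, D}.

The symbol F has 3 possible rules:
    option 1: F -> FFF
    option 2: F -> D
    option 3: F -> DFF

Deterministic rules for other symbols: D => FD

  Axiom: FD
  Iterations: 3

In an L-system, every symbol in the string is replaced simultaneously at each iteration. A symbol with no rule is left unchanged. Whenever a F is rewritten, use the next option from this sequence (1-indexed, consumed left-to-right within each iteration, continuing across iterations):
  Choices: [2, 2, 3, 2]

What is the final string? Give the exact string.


Answer: DFFFDFDDFD

Derivation:
Step 0: FD
Step 1: DFD  (used choices [2])
Step 2: FDDFD  (used choices [2])
Step 3: DFFFDFDDFD  (used choices [3, 2])


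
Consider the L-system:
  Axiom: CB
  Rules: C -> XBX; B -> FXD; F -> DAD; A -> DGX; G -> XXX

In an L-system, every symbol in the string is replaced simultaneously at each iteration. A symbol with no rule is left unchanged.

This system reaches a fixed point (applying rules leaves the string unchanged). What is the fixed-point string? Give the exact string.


Answer: XDDXXXXDXDXDDXXXXDXD

Derivation:
Step 0: CB
Step 1: XBXFXD
Step 2: XFXDXDADXD
Step 3: XDADXDXDDGXDXD
Step 4: XDDGXDXDXDDXXXXDXD
Step 5: XDDXXXXDXDXDDXXXXDXD
Step 6: XDDXXXXDXDXDDXXXXDXD  (unchanged — fixed point at step 5)


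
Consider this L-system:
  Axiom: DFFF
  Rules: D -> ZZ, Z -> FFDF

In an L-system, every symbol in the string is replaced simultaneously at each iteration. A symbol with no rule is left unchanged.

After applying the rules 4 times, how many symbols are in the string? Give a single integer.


Step 0: length = 4
Step 1: length = 5
Step 2: length = 11
Step 3: length = 13
Step 4: length = 25

Answer: 25


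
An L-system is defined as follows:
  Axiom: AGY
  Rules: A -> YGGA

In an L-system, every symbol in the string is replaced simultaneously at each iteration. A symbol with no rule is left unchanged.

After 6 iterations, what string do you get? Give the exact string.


Step 0: AGY
Step 1: YGGAGY
Step 2: YGGYGGAGY
Step 3: YGGYGGYGGAGY
Step 4: YGGYGGYGGYGGAGY
Step 5: YGGYGGYGGYGGYGGAGY
Step 6: YGGYGGYGGYGGYGGYGGAGY

Answer: YGGYGGYGGYGGYGGYGGAGY


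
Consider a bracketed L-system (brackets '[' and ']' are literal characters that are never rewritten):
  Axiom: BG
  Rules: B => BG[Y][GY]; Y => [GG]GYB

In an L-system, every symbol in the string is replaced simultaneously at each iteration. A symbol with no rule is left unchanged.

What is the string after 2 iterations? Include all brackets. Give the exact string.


Step 0: BG
Step 1: BG[Y][GY]G
Step 2: BG[Y][GY]G[[GG]GYB][G[GG]GYB]G

Answer: BG[Y][GY]G[[GG]GYB][G[GG]GYB]G


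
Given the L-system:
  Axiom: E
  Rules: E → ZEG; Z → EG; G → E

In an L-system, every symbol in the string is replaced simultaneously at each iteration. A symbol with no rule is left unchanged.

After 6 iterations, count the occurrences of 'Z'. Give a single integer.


Step 0: E  (0 'Z')
Step 1: ZEG  (1 'Z')
Step 2: EGZEGE  (1 'Z')
Step 3: ZEGEEGZEGEZEG  (3 'Z')
Step 4: EGZEGEZEGZEGEEGZEGEZEGEGZEGE  (6 'Z')
Step 5: ZEGEEGZEGEZEGEGZEGEEGZEGEZEGZEGEEGZEGEZEGEGZEGEZEGEEGZEGEZEG  (13 'Z')
Step 6: EGZEGEZEGZEGEEGZEGEZEGEGZEGEZEGEEGZEGEZEGZEGEEGZEGEZEGEGZEGEEGZEGEZEGZEGEEGZEGEZEGEGZEGEZEGEEGZEGEZEGEGZEGEZEGZEGEEGZEGEZEGEGZEGE  (28 'Z')

Answer: 28


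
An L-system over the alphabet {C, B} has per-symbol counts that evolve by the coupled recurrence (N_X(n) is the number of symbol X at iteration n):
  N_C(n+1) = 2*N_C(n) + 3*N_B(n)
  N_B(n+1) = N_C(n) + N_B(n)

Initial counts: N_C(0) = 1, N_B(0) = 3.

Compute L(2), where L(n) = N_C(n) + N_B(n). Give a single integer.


Answer: 49

Derivation:
Step 0: N_C=1, N_B=3, L=4
Step 1: N_C=11, N_B=4, L=15
Step 2: N_C=34, N_B=15, L=49


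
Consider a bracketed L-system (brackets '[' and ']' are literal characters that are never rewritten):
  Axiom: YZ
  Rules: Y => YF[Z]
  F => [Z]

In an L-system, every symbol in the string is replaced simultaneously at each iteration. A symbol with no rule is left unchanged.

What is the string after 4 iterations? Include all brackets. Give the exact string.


Answer: YF[Z][Z][Z][Z][Z][Z][Z]Z

Derivation:
Step 0: YZ
Step 1: YF[Z]Z
Step 2: YF[Z][Z][Z]Z
Step 3: YF[Z][Z][Z][Z][Z]Z
Step 4: YF[Z][Z][Z][Z][Z][Z][Z]Z


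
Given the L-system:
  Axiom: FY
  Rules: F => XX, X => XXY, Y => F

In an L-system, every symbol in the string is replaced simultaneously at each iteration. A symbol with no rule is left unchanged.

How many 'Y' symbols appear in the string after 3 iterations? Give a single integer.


Answer: 6

Derivation:
Step 0: FY  (1 'Y')
Step 1: XXF  (0 'Y')
Step 2: XXYXXYXX  (2 'Y')
Step 3: XXYXXYFXXYXXYFXXYXXY  (6 'Y')


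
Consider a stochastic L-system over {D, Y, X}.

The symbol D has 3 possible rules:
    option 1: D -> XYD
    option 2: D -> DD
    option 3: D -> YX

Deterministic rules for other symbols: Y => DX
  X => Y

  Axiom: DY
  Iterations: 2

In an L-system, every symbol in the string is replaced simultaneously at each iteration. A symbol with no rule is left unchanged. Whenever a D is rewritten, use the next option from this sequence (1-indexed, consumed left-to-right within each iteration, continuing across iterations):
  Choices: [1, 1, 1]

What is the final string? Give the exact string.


Answer: YDXXYDXYDY

Derivation:
Step 0: DY
Step 1: XYDDX  (used choices [1])
Step 2: YDXXYDXYDY  (used choices [1, 1])


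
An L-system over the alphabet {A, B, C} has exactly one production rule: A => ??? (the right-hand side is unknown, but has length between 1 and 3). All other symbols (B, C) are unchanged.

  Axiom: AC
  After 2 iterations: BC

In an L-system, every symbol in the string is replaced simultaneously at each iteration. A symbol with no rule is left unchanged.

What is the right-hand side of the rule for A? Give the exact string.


Trying A => B:
  Step 0: AC
  Step 1: BC
  Step 2: BC
Matches the given result.

Answer: B


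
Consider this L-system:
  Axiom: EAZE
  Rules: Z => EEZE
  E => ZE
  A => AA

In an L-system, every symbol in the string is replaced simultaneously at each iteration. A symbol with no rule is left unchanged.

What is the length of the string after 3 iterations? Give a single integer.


Step 0: length = 4
Step 1: length = 10
Step 2: length = 26
Step 3: length = 68

Answer: 68


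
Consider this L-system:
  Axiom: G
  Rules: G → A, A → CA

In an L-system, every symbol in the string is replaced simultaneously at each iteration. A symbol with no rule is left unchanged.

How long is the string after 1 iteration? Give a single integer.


Answer: 1

Derivation:
Step 0: length = 1
Step 1: length = 1


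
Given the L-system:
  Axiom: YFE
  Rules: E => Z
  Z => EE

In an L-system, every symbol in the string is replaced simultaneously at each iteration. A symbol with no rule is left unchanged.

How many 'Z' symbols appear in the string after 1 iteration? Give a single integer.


Answer: 1

Derivation:
Step 0: YFE  (0 'Z')
Step 1: YFZ  (1 'Z')


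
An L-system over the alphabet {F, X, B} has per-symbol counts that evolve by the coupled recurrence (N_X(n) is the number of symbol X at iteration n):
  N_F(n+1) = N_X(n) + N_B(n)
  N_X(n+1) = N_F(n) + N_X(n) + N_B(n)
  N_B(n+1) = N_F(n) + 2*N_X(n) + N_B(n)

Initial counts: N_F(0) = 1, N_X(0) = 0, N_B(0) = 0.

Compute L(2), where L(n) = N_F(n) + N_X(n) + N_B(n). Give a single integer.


Answer: 7

Derivation:
Step 0: N_F=1, N_X=0, N_B=0, L=1
Step 1: N_F=0, N_X=1, N_B=1, L=2
Step 2: N_F=2, N_X=2, N_B=3, L=7


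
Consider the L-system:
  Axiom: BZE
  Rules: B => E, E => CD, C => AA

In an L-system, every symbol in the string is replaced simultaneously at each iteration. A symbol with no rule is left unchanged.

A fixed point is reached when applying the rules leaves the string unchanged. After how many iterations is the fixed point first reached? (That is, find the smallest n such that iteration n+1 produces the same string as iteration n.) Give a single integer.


Step 0: BZE
Step 1: EZCD
Step 2: CDZAAD
Step 3: AADZAAD
Step 4: AADZAAD  (unchanged — fixed point at step 3)

Answer: 3


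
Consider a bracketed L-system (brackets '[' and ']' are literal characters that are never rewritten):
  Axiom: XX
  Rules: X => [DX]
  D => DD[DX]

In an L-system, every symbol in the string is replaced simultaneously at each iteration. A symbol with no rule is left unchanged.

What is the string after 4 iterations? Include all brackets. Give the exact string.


Step 0: XX
Step 1: [DX][DX]
Step 2: [DD[DX][DX]][DD[DX][DX]]
Step 3: [DD[DX]DD[DX][DD[DX][DX]][DD[DX][DX]]][DD[DX]DD[DX][DD[DX][DX]][DD[DX][DX]]]
Step 4: [DD[DX]DD[DX][DD[DX][DX]]DD[DX]DD[DX][DD[DX][DX]][DD[DX]DD[DX][DD[DX][DX]][DD[DX][DX]]][DD[DX]DD[DX][DD[DX][DX]][DD[DX][DX]]]][DD[DX]DD[DX][DD[DX][DX]]DD[DX]DD[DX][DD[DX][DX]][DD[DX]DD[DX][DD[DX][DX]][DD[DX][DX]]][DD[DX]DD[DX][DD[DX][DX]][DD[DX][DX]]]]

Answer: [DD[DX]DD[DX][DD[DX][DX]]DD[DX]DD[DX][DD[DX][DX]][DD[DX]DD[DX][DD[DX][DX]][DD[DX][DX]]][DD[DX]DD[DX][DD[DX][DX]][DD[DX][DX]]]][DD[DX]DD[DX][DD[DX][DX]]DD[DX]DD[DX][DD[DX][DX]][DD[DX]DD[DX][DD[DX][DX]][DD[DX][DX]]][DD[DX]DD[DX][DD[DX][DX]][DD[DX][DX]]]]


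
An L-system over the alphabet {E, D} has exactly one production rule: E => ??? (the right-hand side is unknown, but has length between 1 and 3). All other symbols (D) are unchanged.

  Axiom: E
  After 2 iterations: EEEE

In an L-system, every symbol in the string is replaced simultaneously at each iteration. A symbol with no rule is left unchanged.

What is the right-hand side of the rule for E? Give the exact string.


Answer: EE

Derivation:
Trying E => EE:
  Step 0: E
  Step 1: EE
  Step 2: EEEE
Matches the given result.


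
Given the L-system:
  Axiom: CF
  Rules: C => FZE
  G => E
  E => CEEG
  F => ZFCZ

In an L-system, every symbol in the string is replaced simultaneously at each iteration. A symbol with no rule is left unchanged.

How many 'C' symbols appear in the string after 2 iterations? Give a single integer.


Answer: 3

Derivation:
Step 0: CF  (1 'C')
Step 1: FZEZFCZ  (1 'C')
Step 2: ZFCZZCEEGZZFCZFZEZ  (3 'C')


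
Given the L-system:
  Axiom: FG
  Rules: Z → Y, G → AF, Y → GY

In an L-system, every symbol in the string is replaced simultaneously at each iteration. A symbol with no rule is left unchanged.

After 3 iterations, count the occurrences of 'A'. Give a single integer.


Answer: 1

Derivation:
Step 0: FG  (0 'A')
Step 1: FAF  (1 'A')
Step 2: FAF  (1 'A')
Step 3: FAF  (1 'A')


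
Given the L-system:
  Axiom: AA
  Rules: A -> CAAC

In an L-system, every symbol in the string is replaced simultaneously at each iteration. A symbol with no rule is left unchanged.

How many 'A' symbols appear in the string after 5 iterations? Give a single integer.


Step 0: AA  (2 'A')
Step 1: CAACCAAC  (4 'A')
Step 2: CCAACCAACCCCAACCAACC  (8 'A')
Step 3: CCCAACCAACCCCAACCAACCCCCCAACCAACCCCAACCAACCC  (16 'A')
Step 4: CCCCAACCAACCCCAACCAACCCCCCAACCAACCCCAACCAACCCCCCCCAACCAACCCCAACCAACCCCCCAACCAACCCCAACCAACCCC  (32 'A')
Step 5: CCCCCAACCAACCCCAACCAACCCCCCAACCAACCCCAACCAACCCCCCCCAACCAACCCCAACCAACCCCCCAACCAACCCCAACCAACCCCCCCCCCAACCAACCCCAACCAACCCCCCAACCAACCCCAACCAACCCCCCCCAACCAACCCCAACCAACCCCCCAACCAACCCCAACCAACCCCC  (64 'A')

Answer: 64


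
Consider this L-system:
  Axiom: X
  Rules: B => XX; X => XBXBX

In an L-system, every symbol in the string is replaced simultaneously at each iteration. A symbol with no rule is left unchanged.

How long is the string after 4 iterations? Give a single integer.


Step 0: length = 1
Step 1: length = 5
Step 2: length = 19
Step 3: length = 77
Step 4: length = 307

Answer: 307


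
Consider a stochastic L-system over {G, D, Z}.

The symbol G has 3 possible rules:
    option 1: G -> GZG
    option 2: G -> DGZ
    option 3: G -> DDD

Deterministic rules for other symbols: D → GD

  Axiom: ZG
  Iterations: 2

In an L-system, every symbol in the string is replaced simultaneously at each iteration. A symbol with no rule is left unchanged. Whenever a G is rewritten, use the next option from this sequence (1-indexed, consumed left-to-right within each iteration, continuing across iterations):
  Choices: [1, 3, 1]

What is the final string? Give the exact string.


Answer: ZDDDZGZG

Derivation:
Step 0: ZG
Step 1: ZGZG  (used choices [1])
Step 2: ZDDDZGZG  (used choices [3, 1])


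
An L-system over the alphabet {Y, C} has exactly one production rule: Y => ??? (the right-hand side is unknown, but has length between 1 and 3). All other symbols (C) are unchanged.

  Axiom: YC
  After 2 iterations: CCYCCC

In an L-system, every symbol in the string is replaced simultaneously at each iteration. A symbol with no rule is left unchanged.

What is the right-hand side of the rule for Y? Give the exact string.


Answer: CYC

Derivation:
Trying Y => CYC:
  Step 0: YC
  Step 1: CYCC
  Step 2: CCYCCC
Matches the given result.


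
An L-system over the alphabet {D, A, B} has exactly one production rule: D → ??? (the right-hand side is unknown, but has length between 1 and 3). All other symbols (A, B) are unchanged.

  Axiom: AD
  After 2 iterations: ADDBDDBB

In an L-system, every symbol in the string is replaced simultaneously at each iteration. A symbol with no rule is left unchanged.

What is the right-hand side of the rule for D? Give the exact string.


Trying D → DDB:
  Step 0: AD
  Step 1: ADDB
  Step 2: ADDBDDBB
Matches the given result.

Answer: DDB


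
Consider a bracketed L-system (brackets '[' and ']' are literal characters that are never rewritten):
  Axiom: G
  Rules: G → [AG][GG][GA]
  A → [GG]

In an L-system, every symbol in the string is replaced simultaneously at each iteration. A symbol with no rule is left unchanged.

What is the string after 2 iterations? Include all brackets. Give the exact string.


Answer: [[GG][AG][GG][GA]][[AG][GG][GA][AG][GG][GA]][[AG][GG][GA][GG]]

Derivation:
Step 0: G
Step 1: [AG][GG][GA]
Step 2: [[GG][AG][GG][GA]][[AG][GG][GA][AG][GG][GA]][[AG][GG][GA][GG]]


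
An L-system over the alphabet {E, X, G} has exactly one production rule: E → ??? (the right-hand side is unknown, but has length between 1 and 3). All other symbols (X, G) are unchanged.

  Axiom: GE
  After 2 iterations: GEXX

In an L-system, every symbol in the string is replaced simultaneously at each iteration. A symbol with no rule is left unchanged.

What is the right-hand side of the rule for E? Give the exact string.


Trying E → EX:
  Step 0: GE
  Step 1: GEX
  Step 2: GEXX
Matches the given result.

Answer: EX


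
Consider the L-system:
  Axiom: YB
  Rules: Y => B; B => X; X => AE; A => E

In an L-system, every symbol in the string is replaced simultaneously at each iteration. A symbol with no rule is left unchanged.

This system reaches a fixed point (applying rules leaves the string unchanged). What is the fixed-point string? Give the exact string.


Step 0: YB
Step 1: BX
Step 2: XAE
Step 3: AEEE
Step 4: EEEE
Step 5: EEEE  (unchanged — fixed point at step 4)

Answer: EEEE


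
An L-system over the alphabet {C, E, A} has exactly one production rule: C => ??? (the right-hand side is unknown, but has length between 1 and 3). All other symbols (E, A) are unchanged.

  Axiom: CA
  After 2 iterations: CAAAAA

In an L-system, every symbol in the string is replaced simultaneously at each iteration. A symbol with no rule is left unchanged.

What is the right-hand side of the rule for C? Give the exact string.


Answer: CAA

Derivation:
Trying C => CAA:
  Step 0: CA
  Step 1: CAAA
  Step 2: CAAAAA
Matches the given result.


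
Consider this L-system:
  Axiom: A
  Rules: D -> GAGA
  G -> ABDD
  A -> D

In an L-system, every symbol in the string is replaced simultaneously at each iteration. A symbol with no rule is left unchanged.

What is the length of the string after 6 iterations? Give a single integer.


Step 0: length = 1
Step 1: length = 1
Step 2: length = 4
Step 3: length = 10
Step 4: length = 28
Step 5: length = 70
Step 6: length = 190

Answer: 190


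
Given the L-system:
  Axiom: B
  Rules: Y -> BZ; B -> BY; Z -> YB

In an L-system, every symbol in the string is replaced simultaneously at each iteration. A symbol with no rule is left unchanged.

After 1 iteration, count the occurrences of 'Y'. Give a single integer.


Step 0: B  (0 'Y')
Step 1: BY  (1 'Y')

Answer: 1


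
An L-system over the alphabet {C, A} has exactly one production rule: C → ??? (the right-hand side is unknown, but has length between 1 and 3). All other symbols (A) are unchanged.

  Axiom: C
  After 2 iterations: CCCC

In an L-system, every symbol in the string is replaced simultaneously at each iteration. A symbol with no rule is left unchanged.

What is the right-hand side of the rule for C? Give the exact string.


Trying C → CC:
  Step 0: C
  Step 1: CC
  Step 2: CCCC
Matches the given result.

Answer: CC


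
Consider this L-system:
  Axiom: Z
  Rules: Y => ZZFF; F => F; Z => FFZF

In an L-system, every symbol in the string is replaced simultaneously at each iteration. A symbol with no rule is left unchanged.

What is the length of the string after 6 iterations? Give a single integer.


Answer: 19

Derivation:
Step 0: length = 1
Step 1: length = 4
Step 2: length = 7
Step 3: length = 10
Step 4: length = 13
Step 5: length = 16
Step 6: length = 19


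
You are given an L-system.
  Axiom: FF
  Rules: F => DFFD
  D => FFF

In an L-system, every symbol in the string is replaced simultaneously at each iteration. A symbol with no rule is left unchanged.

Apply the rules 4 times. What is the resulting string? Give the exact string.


Answer: FFFDFFDDFFDFFFFFFDFFDDFFDFFFFFFDFFDDFFDFFFDFFDDFFDDFFDFFFDFFDDFFDFFFFFFDFFDDFFDFFFDFFDDFFDDFFDDFFDDFFDDFFDFFFDFFDDFFDFFFFFFDFFDDFFDFFFDFFDDFFDDFFDFFFDFFDDFFDFFFFFFDFFDDFFDFFFFFFDFFDDFFDFFFFFFDFFDDFFDFFFFFFDFFDDFFDFFFFFFDFFDDFFDFFFDFFDDFFDDFFDFFFDFFDDFFDFFFFFFDFFDDFFDFFFDFFDDFFDDFFDDFFDDFFDDFFDFFFDFFDDFFDFFFFFFDFFDDFFDFFFDFFDDFFDDFFDFFFDFFDDFFDFFFFFFDFFDDFFDFFFFFFDFFDDFFDFFF

Derivation:
Step 0: FF
Step 1: DFFDDFFD
Step 2: FFFDFFDDFFDFFFFFFDFFDDFFDFFF
Step 3: DFFDDFFDDFFDFFFDFFDDFFDFFFFFFDFFDDFFDFFFDFFDDFFDDFFDDFFDDFFDDFFDFFFDFFDDFFDFFFFFFDFFDDFFDFFFDFFDDFFDDFFD
Step 4: FFFDFFDDFFDFFFFFFDFFDDFFDFFFFFFDFFDDFFDFFFDFFDDFFDDFFDFFFDFFDDFFDFFFFFFDFFDDFFDFFFDFFDDFFDDFFDDFFDDFFDDFFDFFFDFFDDFFDFFFFFFDFFDDFFDFFFDFFDDFFDDFFDFFFDFFDDFFDFFFFFFDFFDDFFDFFFFFFDFFDDFFDFFFFFFDFFDDFFDFFFFFFDFFDDFFDFFFFFFDFFDDFFDFFFDFFDDFFDDFFDFFFDFFDDFFDFFFFFFDFFDDFFDFFFDFFDDFFDDFFDDFFDDFFDDFFDFFFDFFDDFFDFFFFFFDFFDDFFDFFFDFFDDFFDDFFDFFFDFFDDFFDFFFFFFDFFDDFFDFFFFFFDFFDDFFDFFF
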